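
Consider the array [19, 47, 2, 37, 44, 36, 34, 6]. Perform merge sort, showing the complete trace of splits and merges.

Merge sort trace:

Split: [19, 47, 2, 37, 44, 36, 34, 6] -> [19, 47, 2, 37] and [44, 36, 34, 6]
  Split: [19, 47, 2, 37] -> [19, 47] and [2, 37]
    Split: [19, 47] -> [19] and [47]
    Merge: [19] + [47] -> [19, 47]
    Split: [2, 37] -> [2] and [37]
    Merge: [2] + [37] -> [2, 37]
  Merge: [19, 47] + [2, 37] -> [2, 19, 37, 47]
  Split: [44, 36, 34, 6] -> [44, 36] and [34, 6]
    Split: [44, 36] -> [44] and [36]
    Merge: [44] + [36] -> [36, 44]
    Split: [34, 6] -> [34] and [6]
    Merge: [34] + [6] -> [6, 34]
  Merge: [36, 44] + [6, 34] -> [6, 34, 36, 44]
Merge: [2, 19, 37, 47] + [6, 34, 36, 44] -> [2, 6, 19, 34, 36, 37, 44, 47]

Final sorted array: [2, 6, 19, 34, 36, 37, 44, 47]

The merge sort proceeds by recursively splitting the array and merging sorted halves.
After all merges, the sorted array is [2, 6, 19, 34, 36, 37, 44, 47].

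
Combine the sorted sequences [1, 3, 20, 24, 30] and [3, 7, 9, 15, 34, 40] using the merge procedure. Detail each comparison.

Merging process:

Compare 1 vs 3: take 1 from left. Merged: [1]
Compare 3 vs 3: take 3 from left. Merged: [1, 3]
Compare 20 vs 3: take 3 from right. Merged: [1, 3, 3]
Compare 20 vs 7: take 7 from right. Merged: [1, 3, 3, 7]
Compare 20 vs 9: take 9 from right. Merged: [1, 3, 3, 7, 9]
Compare 20 vs 15: take 15 from right. Merged: [1, 3, 3, 7, 9, 15]
Compare 20 vs 34: take 20 from left. Merged: [1, 3, 3, 7, 9, 15, 20]
Compare 24 vs 34: take 24 from left. Merged: [1, 3, 3, 7, 9, 15, 20, 24]
Compare 30 vs 34: take 30 from left. Merged: [1, 3, 3, 7, 9, 15, 20, 24, 30]
Append remaining from right: [34, 40]. Merged: [1, 3, 3, 7, 9, 15, 20, 24, 30, 34, 40]

Final merged array: [1, 3, 3, 7, 9, 15, 20, 24, 30, 34, 40]
Total comparisons: 9

The merged array is [1, 3, 3, 7, 9, 15, 20, 24, 30, 34, 40], requiring 9 comparisons. The merge step runs in O(n) time where n is the total number of elements.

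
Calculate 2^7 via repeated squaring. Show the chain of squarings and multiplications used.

Computing 2^7 by squaring (build up from 2^1; each line after the first costs one multiplication):

2^1 = 2
2^2 = (2^1)^2 = 2^2 = 4
2^3 = 2 * 2^2 = 2 * 4 = 8
2^6 = (2^3)^2 = 8^2 = 64
2^7 = 2 * 2^6 = 2 * 64 = 128

Result: 128
Multiplications needed: 4 (4 lines after 2^1)

2^7 = 128. Using exponentiation by squaring, this requires 4 multiplications. The key idea: if the exponent is even, square the half-power; if odd, multiply by the base once.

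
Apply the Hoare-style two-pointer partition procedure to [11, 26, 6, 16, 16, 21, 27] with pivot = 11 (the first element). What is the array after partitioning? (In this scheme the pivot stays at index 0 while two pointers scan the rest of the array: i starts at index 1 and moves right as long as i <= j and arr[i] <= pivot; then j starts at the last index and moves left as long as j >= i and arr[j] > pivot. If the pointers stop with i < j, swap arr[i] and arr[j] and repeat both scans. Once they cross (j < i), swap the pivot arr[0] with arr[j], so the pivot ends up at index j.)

Hoare-style two-pointer partition with pivot = 11:

Initial array: [11, 26, 6, 16, 16, 21, 27]

Pointers start at i = 1, j = 6.
i stops at index 1 (arr[1]=26 > 11), j stops at index 2 (arr[2]=6 <= 11): swap arr[1] and arr[2], array becomes [11, 6, 26, 16, 16, 21, 27]
i ends at 2, j ends at 1: the pointers have crossed (j < i), so scanning stops.

Swap pivot arr[0] with arr[1] to place pivot at position 1: [6, 11, 26, 16, 16, 21, 27]
Pivot position: 1

After partitioning with pivot 11, the array becomes [6, 11, 26, 16, 16, 21, 27]. The pivot is placed at index 1. All elements to the left of the pivot are <= 11, and all elements to the right are > 11.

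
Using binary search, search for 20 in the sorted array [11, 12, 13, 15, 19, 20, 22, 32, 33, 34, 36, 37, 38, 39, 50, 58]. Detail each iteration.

Binary search for 20 in [11, 12, 13, 15, 19, 20, 22, 32, 33, 34, 36, 37, 38, 39, 50, 58]:

lo=0, hi=15, mid=7, arr[mid]=32 -> 32 > 20, search left half
lo=0, hi=6, mid=3, arr[mid]=15 -> 15 < 20, search right half
lo=4, hi=6, mid=5, arr[mid]=20 -> Found target at index 5!

Binary search finds 20 at index 5 after 3 comparisons. The search repeatedly halves the search space by comparing with the middle element.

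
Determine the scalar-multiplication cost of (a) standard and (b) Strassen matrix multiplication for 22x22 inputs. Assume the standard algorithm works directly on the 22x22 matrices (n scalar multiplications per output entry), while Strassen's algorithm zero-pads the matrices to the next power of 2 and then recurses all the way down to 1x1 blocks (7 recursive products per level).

Matrix multiplication for 22x22 matrices:

Strassen's algorithm requires power-of-2 dimensions. Pad 22x22 to 32x32 (next power of 2).

Standard algorithm: 22^3 = 10648 multiplications
Strassen's algorithm: 7^(log2(32)) = 7^5 = 16807 multiplications
Difference: 10648 - 16807 = -6159 (Strassen uses MORE here due to padding overhead — for small or just-over-power-of-2 n, padding can outweigh the per-level savings)

Standard: 10648 multiplications (22^3). Strassen: 16807 multiplications (7^5, after padding to 32x32). Strassen reduces 8 recursive multiplications to 7 at each level.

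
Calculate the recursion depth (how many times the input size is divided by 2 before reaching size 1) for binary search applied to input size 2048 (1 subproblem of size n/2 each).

For divide and conquer with division factor 2:

Problem sizes at each level:
Level 0: 2048
Level 1: 1024
Level 2: 512
Level 3: 256
Level 4: 128
Level 5: 64
Level 6: 32
Level 7: 16
Level 8: 8
Level 9: 4
Level 10: 2
Level 11: 1

The root is level 0 and the size-1 base case is level 11 (the tree spans levels 0 through 11, i.e. 12 levels counting the root), so the depth is the number of divisions: log_2(2048) = 11

The recursion tree depth is log_2(2048) = 11. At each level, the problem size is divided by 2, so it takes 11 divisions to reduce to a base case of size 1. The algorithm makes 1 recursive call at each level.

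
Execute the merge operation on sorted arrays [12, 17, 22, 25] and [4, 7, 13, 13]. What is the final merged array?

Merging process:

Compare 12 vs 4: take 4 from right. Merged: [4]
Compare 12 vs 7: take 7 from right. Merged: [4, 7]
Compare 12 vs 13: take 12 from left. Merged: [4, 7, 12]
Compare 17 vs 13: take 13 from right. Merged: [4, 7, 12, 13]
Compare 17 vs 13: take 13 from right. Merged: [4, 7, 12, 13, 13]
Append remaining from left: [17, 22, 25]. Merged: [4, 7, 12, 13, 13, 17, 22, 25]

Final merged array: [4, 7, 12, 13, 13, 17, 22, 25]
Total comparisons: 5

The merged array is [4, 7, 12, 13, 13, 17, 22, 25], requiring 5 comparisons. The merge step runs in O(n) time where n is the total number of elements.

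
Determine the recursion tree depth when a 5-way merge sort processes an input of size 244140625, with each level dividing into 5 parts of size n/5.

For divide and conquer with division factor 5:

Problem sizes at each level:
Level 0: 244140625
Level 1: 48828125
Level 2: 9765625
Level 3: 1953125
Level 4: 390625
Level 5: 78125
Level 6: 15625
Level 7: 3125
Level 8: 625
Level 9: 125
Level 10: 25
Level 11: 5
Level 12: 1

The root is level 0 and the size-1 base case is level 12 (the tree spans levels 0 through 12, i.e. 13 levels counting the root), so the depth is the number of divisions: log_5(244140625) = 12

The recursion tree depth is log_5(244140625) = 12. At each level, the problem size is divided by 5, so it takes 12 divisions to reduce to a base case of size 1. The algorithm makes 5 recursive calls at each level.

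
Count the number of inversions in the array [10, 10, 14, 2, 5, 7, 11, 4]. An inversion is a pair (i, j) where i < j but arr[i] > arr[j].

Finding inversions in [10, 10, 14, 2, 5, 7, 11, 4]:

(0, 3): arr[0]=10 > arr[3]=2
(0, 4): arr[0]=10 > arr[4]=5
(0, 5): arr[0]=10 > arr[5]=7
(0, 7): arr[0]=10 > arr[7]=4
(1, 3): arr[1]=10 > arr[3]=2
(1, 4): arr[1]=10 > arr[4]=5
(1, 5): arr[1]=10 > arr[5]=7
(1, 7): arr[1]=10 > arr[7]=4
(2, 3): arr[2]=14 > arr[3]=2
(2, 4): arr[2]=14 > arr[4]=5
(2, 5): arr[2]=14 > arr[5]=7
(2, 6): arr[2]=14 > arr[6]=11
(2, 7): arr[2]=14 > arr[7]=4
(4, 7): arr[4]=5 > arr[7]=4
(5, 7): arr[5]=7 > arr[7]=4
(6, 7): arr[6]=11 > arr[7]=4

Total inversions: 16

The array has 16 inversion(s): (0,3), (0,4), (0,5), (0,7), (1,3), (1,4), (1,5), (1,7), (2,3), (2,4), (2,5), (2,6), (2,7), (4,7), (5,7), (6,7). Each pair (i,j) satisfies i < j and arr[i] > arr[j].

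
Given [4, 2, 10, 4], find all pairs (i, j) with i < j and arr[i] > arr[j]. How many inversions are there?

Finding inversions in [4, 2, 10, 4]:

(0, 1): arr[0]=4 > arr[1]=2
(2, 3): arr[2]=10 > arr[3]=4

Total inversions: 2

The array has 2 inversion(s): (0,1), (2,3). Each pair (i,j) satisfies i < j and arr[i] > arr[j].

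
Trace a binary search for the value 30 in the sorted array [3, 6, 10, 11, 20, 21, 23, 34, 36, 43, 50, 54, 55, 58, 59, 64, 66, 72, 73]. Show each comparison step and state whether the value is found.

Binary search for 30 in [3, 6, 10, 11, 20, 21, 23, 34, 36, 43, 50, 54, 55, 58, 59, 64, 66, 72, 73]:

lo=0, hi=18, mid=9, arr[mid]=43 -> 43 > 30, search left half
lo=0, hi=8, mid=4, arr[mid]=20 -> 20 < 30, search right half
lo=5, hi=8, mid=6, arr[mid]=23 -> 23 < 30, search right half
lo=7, hi=8, mid=7, arr[mid]=34 -> 34 > 30, search left half
lo=7 > hi=6, target 30 not found

Binary search determines that 30 is not in the array after 4 comparisons. The search space was exhausted without finding the target.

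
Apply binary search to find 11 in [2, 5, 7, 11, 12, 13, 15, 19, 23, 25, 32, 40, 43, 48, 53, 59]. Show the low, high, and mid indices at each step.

Binary search for 11 in [2, 5, 7, 11, 12, 13, 15, 19, 23, 25, 32, 40, 43, 48, 53, 59]:

lo=0, hi=15, mid=7, arr[mid]=19 -> 19 > 11, search left half
lo=0, hi=6, mid=3, arr[mid]=11 -> Found target at index 3!

Binary search finds 11 at index 3 after 2 comparisons. The search repeatedly halves the search space by comparing with the middle element.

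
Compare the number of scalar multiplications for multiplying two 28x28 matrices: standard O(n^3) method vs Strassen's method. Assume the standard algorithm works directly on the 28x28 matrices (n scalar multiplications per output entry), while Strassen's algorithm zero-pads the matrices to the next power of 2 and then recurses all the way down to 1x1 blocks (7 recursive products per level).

Matrix multiplication for 28x28 matrices:

Strassen's algorithm requires power-of-2 dimensions. Pad 28x28 to 32x32 (next power of 2).

Standard algorithm: 28^3 = 21952 multiplications
Strassen's algorithm: 7^(log2(32)) = 7^5 = 16807 multiplications
Savings: 21952 - 16807 = 5145 multiplications

Standard: 21952 multiplications (28^3). Strassen: 16807 multiplications (7^5, after padding to 32x32). Strassen reduces 8 recursive multiplications to 7 at each level.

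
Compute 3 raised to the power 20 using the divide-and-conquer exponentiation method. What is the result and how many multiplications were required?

Computing 3^20 by squaring (build up from 3^1; each line after the first costs one multiplication):

3^1 = 3
3^2 = (3^1)^2 = 3^2 = 9
3^4 = (3^2)^2 = 9^2 = 81
3^5 = 3 * 3^4 = 3 * 81 = 243
3^10 = (3^5)^2 = 243^2 = 59049
3^20 = (3^10)^2 = 59049^2 = 3486784401

Result: 3486784401
Multiplications needed: 5 (5 lines after 3^1)

3^20 = 3486784401. Using exponentiation by squaring, this requires 5 multiplications. The key idea: if the exponent is even, square the half-power; if odd, multiply by the base once.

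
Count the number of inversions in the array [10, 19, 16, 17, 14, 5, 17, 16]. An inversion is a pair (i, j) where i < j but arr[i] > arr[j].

Finding inversions in [10, 19, 16, 17, 14, 5, 17, 16]:

(0, 5): arr[0]=10 > arr[5]=5
(1, 2): arr[1]=19 > arr[2]=16
(1, 3): arr[1]=19 > arr[3]=17
(1, 4): arr[1]=19 > arr[4]=14
(1, 5): arr[1]=19 > arr[5]=5
(1, 6): arr[1]=19 > arr[6]=17
(1, 7): arr[1]=19 > arr[7]=16
(2, 4): arr[2]=16 > arr[4]=14
(2, 5): arr[2]=16 > arr[5]=5
(3, 4): arr[3]=17 > arr[4]=14
(3, 5): arr[3]=17 > arr[5]=5
(3, 7): arr[3]=17 > arr[7]=16
(4, 5): arr[4]=14 > arr[5]=5
(6, 7): arr[6]=17 > arr[7]=16

Total inversions: 14

The array has 14 inversion(s): (0,5), (1,2), (1,3), (1,4), (1,5), (1,6), (1,7), (2,4), (2,5), (3,4), (3,5), (3,7), (4,5), (6,7). Each pair (i,j) satisfies i < j and arr[i] > arr[j].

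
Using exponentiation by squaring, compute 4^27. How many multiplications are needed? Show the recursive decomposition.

Computing 4^27 by squaring (build up from 4^1; each line after the first costs one multiplication):

4^1 = 4
4^2 = (4^1)^2 = 4^2 = 16
4^3 = 4 * 4^2 = 4 * 16 = 64
4^6 = (4^3)^2 = 64^2 = 4096
4^12 = (4^6)^2 = 4096^2 = 16777216
4^13 = 4 * 4^12 = 4 * 16777216 = 67108864
4^26 = (4^13)^2 = 67108864^2 = 4503599627370496
4^27 = 4 * 4^26 = 4 * 4503599627370496 = 18014398509481984

Result: 18014398509481984
Multiplications needed: 7 (7 lines after 4^1)

4^27 = 18014398509481984. Using exponentiation by squaring, this requires 7 multiplications. The key idea: if the exponent is even, square the half-power; if odd, multiply by the base once.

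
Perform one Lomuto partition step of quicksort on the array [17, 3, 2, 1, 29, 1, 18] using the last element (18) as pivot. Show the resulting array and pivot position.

Lomuto partition with pivot = 18:

Initial array: [17, 3, 2, 1, 29, 1, 18]

arr[0]=17 <= 18: swap with position 0, array becomes [17, 3, 2, 1, 29, 1, 18]
arr[1]=3 <= 18: swap with position 1, array becomes [17, 3, 2, 1, 29, 1, 18]
arr[2]=2 <= 18: swap with position 2, array becomes [17, 3, 2, 1, 29, 1, 18]
arr[3]=1 <= 18: swap with position 3, array becomes [17, 3, 2, 1, 29, 1, 18]
arr[4]=29 > 18: no swap
arr[5]=1 <= 18: swap with position 4, array becomes [17, 3, 2, 1, 1, 29, 18]

Place pivot at position 5: [17, 3, 2, 1, 1, 18, 29]
Pivot position: 5

After partitioning with pivot 18, the array becomes [17, 3, 2, 1, 1, 18, 29]. The pivot is placed at index 5. All elements to the left of the pivot are <= 18, and all elements to the right are > 18.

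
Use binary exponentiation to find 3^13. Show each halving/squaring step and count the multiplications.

Computing 3^13 by squaring (build up from 3^1; each line after the first costs one multiplication):

3^1 = 3
3^2 = (3^1)^2 = 3^2 = 9
3^3 = 3 * 3^2 = 3 * 9 = 27
3^6 = (3^3)^2 = 27^2 = 729
3^12 = (3^6)^2 = 729^2 = 531441
3^13 = 3 * 3^12 = 3 * 531441 = 1594323

Result: 1594323
Multiplications needed: 5 (5 lines after 3^1)

3^13 = 1594323. Using exponentiation by squaring, this requires 5 multiplications. The key idea: if the exponent is even, square the half-power; if odd, multiply by the base once.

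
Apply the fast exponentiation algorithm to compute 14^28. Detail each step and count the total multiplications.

Computing 14^28 by squaring (build up from 14^1; each line after the first costs one multiplication):

14^1 = 14
14^2 = (14^1)^2 = 14^2 = 196
14^3 = 14 * 14^2 = 14 * 196 = 2744
14^6 = (14^3)^2 = 2744^2 = 7529536
14^7 = 14 * 14^6 = 14 * 7529536 = 105413504
14^14 = (14^7)^2 = 105413504^2 = 11112006825558016
14^28 = (14^14)^2 = 11112006825558016^2 = 123476695691247935826229781856256

Result: 123476695691247935826229781856256
Multiplications needed: 6 (6 lines after 14^1)

14^28 = 123476695691247935826229781856256. Using exponentiation by squaring, this requires 6 multiplications. The key idea: if the exponent is even, square the half-power; if odd, multiply by the base once.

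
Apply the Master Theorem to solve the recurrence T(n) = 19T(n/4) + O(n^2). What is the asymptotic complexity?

Master Theorem for T(n) = 19T(n/4) + O(n^2):

a = 19, b = 4, c = 2
log_b(a) = log_4(19) = 2.1240

Case 1: c = 2 < log_4(19) = 2.1240
T(n) = O(n^(log_4 19))

For T(n) = 19T(n/4) + O(n^2): log_4(19) = 2.1240. This is Case 1 of the Master Theorem (c < log_b(a), work dominated by leaves), giving O(n^(log_4 19)).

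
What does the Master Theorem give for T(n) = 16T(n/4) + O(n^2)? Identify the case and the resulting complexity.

Master Theorem for T(n) = 16T(n/4) + O(n^2):

a = 16, b = 4, c = 2
log_b(a) = log_4(16) = 2.0000

Case 2: c = 2 = log_4(16) = 2.0000
T(n) = O(n^2 log n) = O(n^2 log n)

For T(n) = 16T(n/4) + O(n^2): log_4(16) = 2.0000. This is Case 2 of the Master Theorem (c = log_b(a), equal work at all levels), giving O(n^2 log n).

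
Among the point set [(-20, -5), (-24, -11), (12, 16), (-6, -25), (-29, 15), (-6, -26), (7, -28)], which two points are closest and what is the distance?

Computing all pairwise distances among 7 points:

d((-20, -5), (-24, -11)) = 7.2111
d((-20, -5), (12, 16)) = 38.2753
d((-20, -5), (-6, -25)) = 24.4131
d((-20, -5), (-29, 15)) = 21.9317
d((-20, -5), (-6, -26)) = 25.2389
d((-20, -5), (7, -28)) = 35.4683
d((-24, -11), (12, 16)) = 45.0
d((-24, -11), (-6, -25)) = 22.8035
d((-24, -11), (-29, 15)) = 26.4764
d((-24, -11), (-6, -26)) = 23.4307
d((-24, -11), (7, -28)) = 35.3553
d((12, 16), (-6, -25)) = 44.7772
d((12, 16), (-29, 15)) = 41.0122
d((12, 16), (-6, -26)) = 45.6946
d((12, 16), (7, -28)) = 44.2832
d((-6, -25), (-29, 15)) = 46.1411
d((-6, -25), (-6, -26)) = 1.0 <-- minimum
d((-6, -25), (7, -28)) = 13.3417
d((-29, 15), (-6, -26)) = 47.0106
d((-29, 15), (7, -28)) = 56.0803
d((-6, -26), (7, -28)) = 13.1529

Closest pair: (-6, -25) and (-6, -26) with distance 1.0

The closest pair is (-6, -25) and (-6, -26) with Euclidean distance 1.0. For 7 points, brute-force pairwise comparison is shown above. For large n, the divide-and-conquer algorithm (sort by x, recurse on halves, check the dividing strip) achieves O(n log n).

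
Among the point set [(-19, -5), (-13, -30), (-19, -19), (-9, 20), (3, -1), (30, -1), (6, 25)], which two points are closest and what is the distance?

Computing all pairwise distances among 7 points:

d((-19, -5), (-13, -30)) = 25.7099
d((-19, -5), (-19, -19)) = 14.0
d((-19, -5), (-9, 20)) = 26.9258
d((-19, -5), (3, -1)) = 22.3607
d((-19, -5), (30, -1)) = 49.163
d((-19, -5), (6, 25)) = 39.0512
d((-13, -30), (-19, -19)) = 12.53 <-- minimum
d((-13, -30), (-9, 20)) = 50.1597
d((-13, -30), (3, -1)) = 33.121
d((-13, -30), (30, -1)) = 51.8652
d((-13, -30), (6, 25)) = 58.1893
d((-19, -19), (-9, 20)) = 40.2616
d((-19, -19), (3, -1)) = 28.4253
d((-19, -19), (30, -1)) = 52.2015
d((-19, -19), (6, 25)) = 50.6063
d((-9, 20), (3, -1)) = 24.1868
d((-9, 20), (30, -1)) = 44.2945
d((-9, 20), (6, 25)) = 15.8114
d((3, -1), (30, -1)) = 27.0
d((3, -1), (6, 25)) = 26.1725
d((30, -1), (6, 25)) = 35.3836

Closest pair: (-13, -30) and (-19, -19) with distance 12.53

The closest pair is (-13, -30) and (-19, -19) with Euclidean distance 12.53. For 7 points, brute-force pairwise comparison is shown above. For large n, the divide-and-conquer algorithm (sort by x, recurse on halves, check the dividing strip) achieves O(n log n).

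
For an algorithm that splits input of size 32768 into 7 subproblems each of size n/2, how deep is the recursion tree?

For divide and conquer with division factor 2:

Problem sizes at each level:
Level 0: 32768
Level 1: 16384
Level 2: 8192
Level 3: 4096
Level 4: 2048
Level 5: 1024
Level 6: 512
Level 7: 256
Level 8: 128
Level 9: 64
Level 10: 32
Level 11: 16
Level 12: 8
Level 13: 4
Level 14: 2
Level 15: 1

The root is level 0 and the size-1 base case is level 15 (the tree spans levels 0 through 15, i.e. 16 levels counting the root), so the depth is the number of divisions: log_2(32768) = 15

The recursion tree depth is log_2(32768) = 15. At each level, the problem size is divided by 2, so it takes 15 divisions to reduce to a base case of size 1. The algorithm makes 7 recursive calls at each level.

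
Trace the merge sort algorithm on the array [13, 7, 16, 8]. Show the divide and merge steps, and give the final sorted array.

Merge sort trace:

Split: [13, 7, 16, 8] -> [13, 7] and [16, 8]
  Split: [13, 7] -> [13] and [7]
  Merge: [13] + [7] -> [7, 13]
  Split: [16, 8] -> [16] and [8]
  Merge: [16] + [8] -> [8, 16]
Merge: [7, 13] + [8, 16] -> [7, 8, 13, 16]

Final sorted array: [7, 8, 13, 16]

The merge sort proceeds by recursively splitting the array and merging sorted halves.
After all merges, the sorted array is [7, 8, 13, 16].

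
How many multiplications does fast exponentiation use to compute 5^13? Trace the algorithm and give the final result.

Computing 5^13 by squaring (build up from 5^1; each line after the first costs one multiplication):

5^1 = 5
5^2 = (5^1)^2 = 5^2 = 25
5^3 = 5 * 5^2 = 5 * 25 = 125
5^6 = (5^3)^2 = 125^2 = 15625
5^12 = (5^6)^2 = 15625^2 = 244140625
5^13 = 5 * 5^12 = 5 * 244140625 = 1220703125

Result: 1220703125
Multiplications needed: 5 (5 lines after 5^1)

5^13 = 1220703125. Using exponentiation by squaring, this requires 5 multiplications. The key idea: if the exponent is even, square the half-power; if odd, multiply by the base once.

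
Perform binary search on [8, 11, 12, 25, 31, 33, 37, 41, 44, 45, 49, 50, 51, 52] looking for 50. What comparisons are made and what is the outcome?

Binary search for 50 in [8, 11, 12, 25, 31, 33, 37, 41, 44, 45, 49, 50, 51, 52]:

lo=0, hi=13, mid=6, arr[mid]=37 -> 37 < 50, search right half
lo=7, hi=13, mid=10, arr[mid]=49 -> 49 < 50, search right half
lo=11, hi=13, mid=12, arr[mid]=51 -> 51 > 50, search left half
lo=11, hi=11, mid=11, arr[mid]=50 -> Found target at index 11!

Binary search finds 50 at index 11 after 4 comparisons. The search repeatedly halves the search space by comparing with the middle element.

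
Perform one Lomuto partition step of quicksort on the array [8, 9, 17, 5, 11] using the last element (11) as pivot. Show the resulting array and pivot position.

Lomuto partition with pivot = 11:

Initial array: [8, 9, 17, 5, 11]

arr[0]=8 <= 11: swap with position 0, array becomes [8, 9, 17, 5, 11]
arr[1]=9 <= 11: swap with position 1, array becomes [8, 9, 17, 5, 11]
arr[2]=17 > 11: no swap
arr[3]=5 <= 11: swap with position 2, array becomes [8, 9, 5, 17, 11]

Place pivot at position 3: [8, 9, 5, 11, 17]
Pivot position: 3

After partitioning with pivot 11, the array becomes [8, 9, 5, 11, 17]. The pivot is placed at index 3. All elements to the left of the pivot are <= 11, and all elements to the right are > 11.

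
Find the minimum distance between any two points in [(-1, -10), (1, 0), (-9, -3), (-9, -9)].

Computing all pairwise distances among 4 points:

d((-1, -10), (1, 0)) = 10.198
d((-1, -10), (-9, -3)) = 10.6301
d((-1, -10), (-9, -9)) = 8.0623
d((1, 0), (-9, -3)) = 10.4403
d((1, 0), (-9, -9)) = 13.4536
d((-9, -3), (-9, -9)) = 6.0 <-- minimum

Closest pair: (-9, -3) and (-9, -9) with distance 6.0

The closest pair is (-9, -3) and (-9, -9) with Euclidean distance 6.0. For 4 points, brute-force pairwise comparison is shown above. For large n, the divide-and-conquer algorithm (sort by x, recurse on halves, check the dividing strip) achieves O(n log n).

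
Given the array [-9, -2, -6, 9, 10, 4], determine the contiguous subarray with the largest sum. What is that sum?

Using Kadane's algorithm on [-9, -2, -6, 9, 10, 4]:

Scanning through the array:
Position 1 (value -2): max_ending_here = -2, max_so_far = -2
Position 2 (value -6): max_ending_here = -6, max_so_far = -2
Position 3 (value 9): max_ending_here = 9, max_so_far = 9
Position 4 (value 10): max_ending_here = 19, max_so_far = 19
Position 5 (value 4): max_ending_here = 23, max_so_far = 23

Maximum subarray: [9, 10, 4]
Maximum sum: 23

The maximum subarray is [9, 10, 4] with sum 23. This subarray runs from index 3 to index 5.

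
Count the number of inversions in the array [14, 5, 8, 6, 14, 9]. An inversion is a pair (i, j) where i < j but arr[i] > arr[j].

Finding inversions in [14, 5, 8, 6, 14, 9]:

(0, 1): arr[0]=14 > arr[1]=5
(0, 2): arr[0]=14 > arr[2]=8
(0, 3): arr[0]=14 > arr[3]=6
(0, 5): arr[0]=14 > arr[5]=9
(2, 3): arr[2]=8 > arr[3]=6
(4, 5): arr[4]=14 > arr[5]=9

Total inversions: 6

The array has 6 inversion(s): (0,1), (0,2), (0,3), (0,5), (2,3), (4,5). Each pair (i,j) satisfies i < j and arr[i] > arr[j].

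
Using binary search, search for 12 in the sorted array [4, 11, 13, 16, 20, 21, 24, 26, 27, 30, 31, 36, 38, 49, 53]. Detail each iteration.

Binary search for 12 in [4, 11, 13, 16, 20, 21, 24, 26, 27, 30, 31, 36, 38, 49, 53]:

lo=0, hi=14, mid=7, arr[mid]=26 -> 26 > 12, search left half
lo=0, hi=6, mid=3, arr[mid]=16 -> 16 > 12, search left half
lo=0, hi=2, mid=1, arr[mid]=11 -> 11 < 12, search right half
lo=2, hi=2, mid=2, arr[mid]=13 -> 13 > 12, search left half
lo=2 > hi=1, target 12 not found

Binary search determines that 12 is not in the array after 4 comparisons. The search space was exhausted without finding the target.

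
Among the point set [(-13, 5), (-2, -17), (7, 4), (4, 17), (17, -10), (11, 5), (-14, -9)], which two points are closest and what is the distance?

Computing all pairwise distances among 7 points:

d((-13, 5), (-2, -17)) = 24.5967
d((-13, 5), (7, 4)) = 20.025
d((-13, 5), (4, 17)) = 20.8087
d((-13, 5), (17, -10)) = 33.541
d((-13, 5), (11, 5)) = 24.0
d((-13, 5), (-14, -9)) = 14.0357
d((-2, -17), (7, 4)) = 22.8473
d((-2, -17), (4, 17)) = 34.5254
d((-2, -17), (17, -10)) = 20.2485
d((-2, -17), (11, 5)) = 25.5539
d((-2, -17), (-14, -9)) = 14.4222
d((7, 4), (4, 17)) = 13.3417
d((7, 4), (17, -10)) = 17.2047
d((7, 4), (11, 5)) = 4.1231 <-- minimum
d((7, 4), (-14, -9)) = 24.6982
d((4, 17), (17, -10)) = 29.9666
d((4, 17), (11, 5)) = 13.8924
d((4, 17), (-14, -9)) = 31.6228
d((17, -10), (11, 5)) = 16.1555
d((17, -10), (-14, -9)) = 31.0161
d((11, 5), (-14, -9)) = 28.6531

Closest pair: (7, 4) and (11, 5) with distance 4.1231

The closest pair is (7, 4) and (11, 5) with Euclidean distance 4.1231. For 7 points, brute-force pairwise comparison is shown above. For large n, the divide-and-conquer algorithm (sort by x, recurse on halves, check the dividing strip) achieves O(n log n).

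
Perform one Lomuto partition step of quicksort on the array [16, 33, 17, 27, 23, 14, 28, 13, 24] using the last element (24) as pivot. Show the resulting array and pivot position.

Lomuto partition with pivot = 24:

Initial array: [16, 33, 17, 27, 23, 14, 28, 13, 24]

arr[0]=16 <= 24: swap with position 0, array becomes [16, 33, 17, 27, 23, 14, 28, 13, 24]
arr[1]=33 > 24: no swap
arr[2]=17 <= 24: swap with position 1, array becomes [16, 17, 33, 27, 23, 14, 28, 13, 24]
arr[3]=27 > 24: no swap
arr[4]=23 <= 24: swap with position 2, array becomes [16, 17, 23, 27, 33, 14, 28, 13, 24]
arr[5]=14 <= 24: swap with position 3, array becomes [16, 17, 23, 14, 33, 27, 28, 13, 24]
arr[6]=28 > 24: no swap
arr[7]=13 <= 24: swap with position 4, array becomes [16, 17, 23, 14, 13, 27, 28, 33, 24]

Place pivot at position 5: [16, 17, 23, 14, 13, 24, 28, 33, 27]
Pivot position: 5

After partitioning with pivot 24, the array becomes [16, 17, 23, 14, 13, 24, 28, 33, 27]. The pivot is placed at index 5. All elements to the left of the pivot are <= 24, and all elements to the right are > 24.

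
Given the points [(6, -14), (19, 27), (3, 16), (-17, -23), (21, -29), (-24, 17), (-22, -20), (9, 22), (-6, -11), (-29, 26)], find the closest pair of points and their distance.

Computing all pairwise distances among 10 points:

d((6, -14), (19, 27)) = 43.0116
d((6, -14), (3, 16)) = 30.1496
d((6, -14), (-17, -23)) = 24.6982
d((6, -14), (21, -29)) = 21.2132
d((6, -14), (-24, 17)) = 43.1393
d((6, -14), (-22, -20)) = 28.6356
d((6, -14), (9, 22)) = 36.1248
d((6, -14), (-6, -11)) = 12.3693
d((6, -14), (-29, 26)) = 53.1507
d((19, 27), (3, 16)) = 19.4165
d((19, 27), (-17, -23)) = 61.6117
d((19, 27), (21, -29)) = 56.0357
d((19, 27), (-24, 17)) = 44.1475
d((19, 27), (-22, -20)) = 62.3699
d((19, 27), (9, 22)) = 11.1803
d((19, 27), (-6, -11)) = 45.4863
d((19, 27), (-29, 26)) = 48.0104
d((3, 16), (-17, -23)) = 43.8292
d((3, 16), (21, -29)) = 48.4665
d((3, 16), (-24, 17)) = 27.0185
d((3, 16), (-22, -20)) = 43.8292
d((3, 16), (9, 22)) = 8.4853
d((3, 16), (-6, -11)) = 28.4605
d((3, 16), (-29, 26)) = 33.5261
d((-17, -23), (21, -29)) = 38.4708
d((-17, -23), (-24, 17)) = 40.6079
d((-17, -23), (-22, -20)) = 5.831 <-- minimum
d((-17, -23), (9, 22)) = 51.9711
d((-17, -23), (-6, -11)) = 16.2788
d((-17, -23), (-29, 26)) = 50.448
d((21, -29), (-24, 17)) = 64.3506
d((21, -29), (-22, -20)) = 43.9318
d((21, -29), (9, 22)) = 52.3927
d((21, -29), (-6, -11)) = 32.45
d((21, -29), (-29, 26)) = 74.3303
d((-24, 17), (-22, -20)) = 37.054
d((-24, 17), (9, 22)) = 33.3766
d((-24, 17), (-6, -11)) = 33.2866
d((-24, 17), (-29, 26)) = 10.2956
d((-22, -20), (9, 22)) = 52.2015
d((-22, -20), (-6, -11)) = 18.3576
d((-22, -20), (-29, 26)) = 46.5296
d((9, 22), (-6, -11)) = 36.2491
d((9, 22), (-29, 26)) = 38.2099
d((-6, -11), (-29, 26)) = 43.566

Closest pair: (-17, -23) and (-22, -20) with distance 5.831

The closest pair is (-17, -23) and (-22, -20) with Euclidean distance 5.831. For 10 points, brute-force pairwise comparison is shown above. For large n, the divide-and-conquer algorithm (sort by x, recurse on halves, check the dividing strip) achieves O(n log n).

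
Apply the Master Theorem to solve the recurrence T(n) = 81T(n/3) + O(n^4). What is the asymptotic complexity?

Master Theorem for T(n) = 81T(n/3) + O(n^4):

a = 81, b = 3, c = 4
log_b(a) = log_3(81) = 4.0000

Case 2: c = 4 = log_3(81) = 4.0000
T(n) = O(n^4 log n) = O(n^4 log n)

For T(n) = 81T(n/3) + O(n^4): log_3(81) = 4.0000. This is Case 2 of the Master Theorem (c = log_b(a), equal work at all levels), giving O(n^4 log n).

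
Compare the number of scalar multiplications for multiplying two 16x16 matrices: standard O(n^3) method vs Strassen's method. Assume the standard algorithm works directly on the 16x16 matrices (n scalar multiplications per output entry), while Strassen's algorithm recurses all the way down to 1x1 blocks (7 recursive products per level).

Matrix multiplication for 16x16 matrices:

Standard algorithm: 16^3 = 4096 multiplications
Strassen's algorithm: 7^(log2(16)) = 7^4 = 2401 multiplications
Savings: 4096 - 2401 = 1695 multiplications

Standard: 4096 multiplications (16^3). Strassen: 2401 multiplications (7^4). Strassen reduces 8 recursive multiplications to 7 at each level.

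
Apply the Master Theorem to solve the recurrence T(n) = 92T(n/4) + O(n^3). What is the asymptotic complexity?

Master Theorem for T(n) = 92T(n/4) + O(n^3):

a = 92, b = 4, c = 3
log_b(a) = log_4(92) = 3.2618

Case 1: c = 3 < log_4(92) = 3.2618
T(n) = O(n^(log_4 92))

For T(n) = 92T(n/4) + O(n^3): log_4(92) = 3.2618. This is Case 1 of the Master Theorem (c < log_b(a), work dominated by leaves), giving O(n^(log_4 92)).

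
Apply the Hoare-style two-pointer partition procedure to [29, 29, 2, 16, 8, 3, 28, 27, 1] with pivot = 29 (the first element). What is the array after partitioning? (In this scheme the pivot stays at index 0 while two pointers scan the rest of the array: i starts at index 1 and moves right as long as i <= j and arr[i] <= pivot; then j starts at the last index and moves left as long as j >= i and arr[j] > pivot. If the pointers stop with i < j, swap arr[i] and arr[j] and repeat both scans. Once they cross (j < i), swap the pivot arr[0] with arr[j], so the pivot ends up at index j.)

Hoare-style two-pointer partition with pivot = 29:

Initial array: [29, 29, 2, 16, 8, 3, 28, 27, 1]

Pointers start at i = 1, j = 8.
i ends at 9, j ends at 8: the pointers have crossed (j < i), so scanning stops.

Swap pivot arr[0] with arr[8] to place pivot at position 8: [1, 29, 2, 16, 8, 3, 28, 27, 29]
Pivot position: 8

After partitioning with pivot 29, the array becomes [1, 29, 2, 16, 8, 3, 28, 27, 29]. The pivot is placed at index 8. All elements to the left of the pivot are <= 29, and all elements to the right are > 29.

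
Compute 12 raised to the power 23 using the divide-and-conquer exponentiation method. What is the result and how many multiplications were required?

Computing 12^23 by squaring (build up from 12^1; each line after the first costs one multiplication):

12^1 = 12
12^2 = (12^1)^2 = 12^2 = 144
12^4 = (12^2)^2 = 144^2 = 20736
12^5 = 12 * 12^4 = 12 * 20736 = 248832
12^10 = (12^5)^2 = 248832^2 = 61917364224
12^11 = 12 * 12^10 = 12 * 61917364224 = 743008370688
12^22 = (12^11)^2 = 743008370688^2 = 552061438912436417593344
12^23 = 12 * 12^22 = 12 * 552061438912436417593344 = 6624737266949237011120128

Result: 6624737266949237011120128
Multiplications needed: 7 (7 lines after 12^1)

12^23 = 6624737266949237011120128. Using exponentiation by squaring, this requires 7 multiplications. The key idea: if the exponent is even, square the half-power; if odd, multiply by the base once.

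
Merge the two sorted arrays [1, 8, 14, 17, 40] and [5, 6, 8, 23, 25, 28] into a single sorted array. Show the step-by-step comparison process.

Merging process:

Compare 1 vs 5: take 1 from left. Merged: [1]
Compare 8 vs 5: take 5 from right. Merged: [1, 5]
Compare 8 vs 6: take 6 from right. Merged: [1, 5, 6]
Compare 8 vs 8: take 8 from left. Merged: [1, 5, 6, 8]
Compare 14 vs 8: take 8 from right. Merged: [1, 5, 6, 8, 8]
Compare 14 vs 23: take 14 from left. Merged: [1, 5, 6, 8, 8, 14]
Compare 17 vs 23: take 17 from left. Merged: [1, 5, 6, 8, 8, 14, 17]
Compare 40 vs 23: take 23 from right. Merged: [1, 5, 6, 8, 8, 14, 17, 23]
Compare 40 vs 25: take 25 from right. Merged: [1, 5, 6, 8, 8, 14, 17, 23, 25]
Compare 40 vs 28: take 28 from right. Merged: [1, 5, 6, 8, 8, 14, 17, 23, 25, 28]
Append remaining from left: [40]. Merged: [1, 5, 6, 8, 8, 14, 17, 23, 25, 28, 40]

Final merged array: [1, 5, 6, 8, 8, 14, 17, 23, 25, 28, 40]
Total comparisons: 10

The merged array is [1, 5, 6, 8, 8, 14, 17, 23, 25, 28, 40], requiring 10 comparisons. The merge step runs in O(n) time where n is the total number of elements.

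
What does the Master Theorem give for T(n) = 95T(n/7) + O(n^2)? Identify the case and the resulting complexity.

Master Theorem for T(n) = 95T(n/7) + O(n^2):

a = 95, b = 7, c = 2
log_b(a) = log_7(95) = 2.3402

Case 1: c = 2 < log_7(95) = 2.3402
T(n) = O(n^(log_7 95))

For T(n) = 95T(n/7) + O(n^2): log_7(95) = 2.3402. This is Case 1 of the Master Theorem (c < log_b(a), work dominated by leaves), giving O(n^(log_7 95)).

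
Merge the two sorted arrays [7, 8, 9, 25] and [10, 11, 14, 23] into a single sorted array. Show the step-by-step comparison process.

Merging process:

Compare 7 vs 10: take 7 from left. Merged: [7]
Compare 8 vs 10: take 8 from left. Merged: [7, 8]
Compare 9 vs 10: take 9 from left. Merged: [7, 8, 9]
Compare 25 vs 10: take 10 from right. Merged: [7, 8, 9, 10]
Compare 25 vs 11: take 11 from right. Merged: [7, 8, 9, 10, 11]
Compare 25 vs 14: take 14 from right. Merged: [7, 8, 9, 10, 11, 14]
Compare 25 vs 23: take 23 from right. Merged: [7, 8, 9, 10, 11, 14, 23]
Append remaining from left: [25]. Merged: [7, 8, 9, 10, 11, 14, 23, 25]

Final merged array: [7, 8, 9, 10, 11, 14, 23, 25]
Total comparisons: 7

The merged array is [7, 8, 9, 10, 11, 14, 23, 25], requiring 7 comparisons. The merge step runs in O(n) time where n is the total number of elements.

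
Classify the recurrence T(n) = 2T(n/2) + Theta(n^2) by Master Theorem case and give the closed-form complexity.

Master Theorem for T(n) = 2T(n/2) + O(n^2):

a = 2, b = 2, c = 2
log_b(a) = log_2(2) = 1.0000

Case 3: c = 2 > log_2(2) = 1.0000
T(n) = O(n^2) = O(n^2)

For T(n) = 2T(n/2) + O(n^2): log_2(2) = 1.0000. This is Case 3 of the Master Theorem (c > log_b(a), work dominated by root), giving O(n^2).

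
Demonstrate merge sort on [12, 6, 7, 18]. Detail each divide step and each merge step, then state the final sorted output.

Merge sort trace:

Split: [12, 6, 7, 18] -> [12, 6] and [7, 18]
  Split: [12, 6] -> [12] and [6]
  Merge: [12] + [6] -> [6, 12]
  Split: [7, 18] -> [7] and [18]
  Merge: [7] + [18] -> [7, 18]
Merge: [6, 12] + [7, 18] -> [6, 7, 12, 18]

Final sorted array: [6, 7, 12, 18]

The merge sort proceeds by recursively splitting the array and merging sorted halves.
After all merges, the sorted array is [6, 7, 12, 18].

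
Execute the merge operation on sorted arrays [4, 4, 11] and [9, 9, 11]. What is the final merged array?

Merging process:

Compare 4 vs 9: take 4 from left. Merged: [4]
Compare 4 vs 9: take 4 from left. Merged: [4, 4]
Compare 11 vs 9: take 9 from right. Merged: [4, 4, 9]
Compare 11 vs 9: take 9 from right. Merged: [4, 4, 9, 9]
Compare 11 vs 11: take 11 from left. Merged: [4, 4, 9, 9, 11]
Append remaining from right: [11]. Merged: [4, 4, 9, 9, 11, 11]

Final merged array: [4, 4, 9, 9, 11, 11]
Total comparisons: 5

The merged array is [4, 4, 9, 9, 11, 11], requiring 5 comparisons. The merge step runs in O(n) time where n is the total number of elements.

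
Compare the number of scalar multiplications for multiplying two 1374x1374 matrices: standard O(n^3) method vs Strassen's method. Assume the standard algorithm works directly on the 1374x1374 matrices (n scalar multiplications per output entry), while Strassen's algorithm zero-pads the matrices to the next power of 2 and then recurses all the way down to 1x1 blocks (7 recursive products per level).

Matrix multiplication for 1374x1374 matrices:

Strassen's algorithm requires power-of-2 dimensions. Pad 1374x1374 to 2048x2048 (next power of 2).

Standard algorithm: 1374^3 = 2593941624 multiplications
Strassen's algorithm: 7^(log2(2048)) = 7^11 = 1977326743 multiplications
Savings: 2593941624 - 1977326743 = 616614881 multiplications

Standard: 2593941624 multiplications (1374^3). Strassen: 1977326743 multiplications (7^11, after padding to 2048x2048). Strassen reduces 8 recursive multiplications to 7 at each level.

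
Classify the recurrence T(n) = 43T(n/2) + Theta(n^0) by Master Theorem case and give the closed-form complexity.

Master Theorem for T(n) = 43T(n/2) + O(n^0):

a = 43, b = 2, c = 0
log_b(a) = log_2(43) = 5.4263

Case 1: c = 0 < log_2(43) = 5.4263
T(n) = O(n^(log_2 43))

For T(n) = 43T(n/2) + O(n^0): log_2(43) = 5.4263. This is Case 1 of the Master Theorem (c < log_b(a), work dominated by leaves), giving O(n^(log_2 43)).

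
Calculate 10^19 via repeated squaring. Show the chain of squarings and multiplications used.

Computing 10^19 by squaring (build up from 10^1; each line after the first costs one multiplication):

10^1 = 10
10^2 = (10^1)^2 = 10^2 = 100
10^4 = (10^2)^2 = 100^2 = 10000
10^8 = (10^4)^2 = 10000^2 = 100000000
10^9 = 10 * 10^8 = 10 * 100000000 = 1000000000
10^18 = (10^9)^2 = 1000000000^2 = 1000000000000000000
10^19 = 10 * 10^18 = 10 * 1000000000000000000 = 10000000000000000000

Result: 10000000000000000000
Multiplications needed: 6 (6 lines after 10^1)

10^19 = 10000000000000000000. Using exponentiation by squaring, this requires 6 multiplications. The key idea: if the exponent is even, square the half-power; if odd, multiply by the base once.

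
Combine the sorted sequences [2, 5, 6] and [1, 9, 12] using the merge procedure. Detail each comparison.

Merging process:

Compare 2 vs 1: take 1 from right. Merged: [1]
Compare 2 vs 9: take 2 from left. Merged: [1, 2]
Compare 5 vs 9: take 5 from left. Merged: [1, 2, 5]
Compare 6 vs 9: take 6 from left. Merged: [1, 2, 5, 6]
Append remaining from right: [9, 12]. Merged: [1, 2, 5, 6, 9, 12]

Final merged array: [1, 2, 5, 6, 9, 12]
Total comparisons: 4

The merged array is [1, 2, 5, 6, 9, 12], requiring 4 comparisons. The merge step runs in O(n) time where n is the total number of elements.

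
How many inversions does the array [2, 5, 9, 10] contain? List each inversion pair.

Finding inversions in [2, 5, 9, 10]:


Total inversions: 0

The array has 0 inversions. It is already sorted.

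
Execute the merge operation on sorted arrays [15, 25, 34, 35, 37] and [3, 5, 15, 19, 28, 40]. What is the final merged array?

Merging process:

Compare 15 vs 3: take 3 from right. Merged: [3]
Compare 15 vs 5: take 5 from right. Merged: [3, 5]
Compare 15 vs 15: take 15 from left. Merged: [3, 5, 15]
Compare 25 vs 15: take 15 from right. Merged: [3, 5, 15, 15]
Compare 25 vs 19: take 19 from right. Merged: [3, 5, 15, 15, 19]
Compare 25 vs 28: take 25 from left. Merged: [3, 5, 15, 15, 19, 25]
Compare 34 vs 28: take 28 from right. Merged: [3, 5, 15, 15, 19, 25, 28]
Compare 34 vs 40: take 34 from left. Merged: [3, 5, 15, 15, 19, 25, 28, 34]
Compare 35 vs 40: take 35 from left. Merged: [3, 5, 15, 15, 19, 25, 28, 34, 35]
Compare 37 vs 40: take 37 from left. Merged: [3, 5, 15, 15, 19, 25, 28, 34, 35, 37]
Append remaining from right: [40]. Merged: [3, 5, 15, 15, 19, 25, 28, 34, 35, 37, 40]

Final merged array: [3, 5, 15, 15, 19, 25, 28, 34, 35, 37, 40]
Total comparisons: 10

The merged array is [3, 5, 15, 15, 19, 25, 28, 34, 35, 37, 40], requiring 10 comparisons. The merge step runs in O(n) time where n is the total number of elements.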